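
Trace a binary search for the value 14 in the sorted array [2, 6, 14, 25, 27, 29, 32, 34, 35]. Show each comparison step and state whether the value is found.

Binary search for 14 in [2, 6, 14, 25, 27, 29, 32, 34, 35]:

lo=0, hi=8, mid=4, arr[mid]=27 -> 27 > 14, search left half
lo=0, hi=3, mid=1, arr[mid]=6 -> 6 < 14, search right half
lo=2, hi=3, mid=2, arr[mid]=14 -> Found target at index 2!

Binary search finds 14 at index 2 after 3 comparisons. The search repeatedly halves the search space by comparing with the middle element.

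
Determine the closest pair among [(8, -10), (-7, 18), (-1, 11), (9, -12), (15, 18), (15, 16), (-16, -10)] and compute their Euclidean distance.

Computing all pairwise distances among 7 points:

d((8, -10), (-7, 18)) = 31.7648
d((8, -10), (-1, 11)) = 22.8473
d((8, -10), (9, -12)) = 2.2361
d((8, -10), (15, 18)) = 28.8617
d((8, -10), (15, 16)) = 26.9258
d((8, -10), (-16, -10)) = 24.0
d((-7, 18), (-1, 11)) = 9.2195
d((-7, 18), (9, -12)) = 34.0
d((-7, 18), (15, 18)) = 22.0
d((-7, 18), (15, 16)) = 22.0907
d((-7, 18), (-16, -10)) = 29.4109
d((-1, 11), (9, -12)) = 25.0799
d((-1, 11), (15, 18)) = 17.4642
d((-1, 11), (15, 16)) = 16.7631
d((-1, 11), (-16, -10)) = 25.807
d((9, -12), (15, 18)) = 30.5941
d((9, -12), (15, 16)) = 28.6356
d((9, -12), (-16, -10)) = 25.0799
d((15, 18), (15, 16)) = 2.0 <-- minimum
d((15, 18), (-16, -10)) = 41.7732
d((15, 16), (-16, -10)) = 40.4599

Closest pair: (15, 18) and (15, 16) with distance 2.0

The closest pair is (15, 18) and (15, 16) with Euclidean distance 2.0. For 7 points, brute-force pairwise comparison is shown above. For large n, the divide-and-conquer algorithm (sort by x, recurse on halves, check the dividing strip) achieves O(n log n).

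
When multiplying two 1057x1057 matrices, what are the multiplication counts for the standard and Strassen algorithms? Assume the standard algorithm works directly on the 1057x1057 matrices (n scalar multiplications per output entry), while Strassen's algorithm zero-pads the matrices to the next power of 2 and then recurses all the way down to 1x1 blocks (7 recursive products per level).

Matrix multiplication for 1057x1057 matrices:

Strassen's algorithm requires power-of-2 dimensions. Pad 1057x1057 to 2048x2048 (next power of 2).

Standard algorithm: 1057^3 = 1180932193 multiplications
Strassen's algorithm: 7^(log2(2048)) = 7^11 = 1977326743 multiplications
Difference: 1180932193 - 1977326743 = -796394550 (Strassen uses MORE here due to padding overhead — for small or just-over-power-of-2 n, padding can outweigh the per-level savings)

Standard: 1180932193 multiplications (1057^3). Strassen: 1977326743 multiplications (7^11, after padding to 2048x2048). Strassen reduces 8 recursive multiplications to 7 at each level.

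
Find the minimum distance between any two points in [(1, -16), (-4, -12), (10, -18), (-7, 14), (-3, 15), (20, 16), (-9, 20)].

Computing all pairwise distances among 7 points:

d((1, -16), (-4, -12)) = 6.4031
d((1, -16), (10, -18)) = 9.2195
d((1, -16), (-7, 14)) = 31.0483
d((1, -16), (-3, 15)) = 31.257
d((1, -16), (20, 16)) = 37.2156
d((1, -16), (-9, 20)) = 37.3631
d((-4, -12), (10, -18)) = 15.2315
d((-4, -12), (-7, 14)) = 26.1725
d((-4, -12), (-3, 15)) = 27.0185
d((-4, -12), (20, 16)) = 36.8782
d((-4, -12), (-9, 20)) = 32.3883
d((10, -18), (-7, 14)) = 36.2353
d((10, -18), (-3, 15)) = 35.4683
d((10, -18), (20, 16)) = 35.4401
d((10, -18), (-9, 20)) = 42.4853
d((-7, 14), (-3, 15)) = 4.1231 <-- minimum
d((-7, 14), (20, 16)) = 27.074
d((-7, 14), (-9, 20)) = 6.3246
d((-3, 15), (20, 16)) = 23.0217
d((-3, 15), (-9, 20)) = 7.8102
d((20, 16), (-9, 20)) = 29.2746

Closest pair: (-7, 14) and (-3, 15) with distance 4.1231

The closest pair is (-7, 14) and (-3, 15) with Euclidean distance 4.1231. For 7 points, brute-force pairwise comparison is shown above. For large n, the divide-and-conquer algorithm (sort by x, recurse on halves, check the dividing strip) achieves O(n log n).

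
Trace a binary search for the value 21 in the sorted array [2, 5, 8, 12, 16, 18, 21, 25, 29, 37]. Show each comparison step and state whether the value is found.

Binary search for 21 in [2, 5, 8, 12, 16, 18, 21, 25, 29, 37]:

lo=0, hi=9, mid=4, arr[mid]=16 -> 16 < 21, search right half
lo=5, hi=9, mid=7, arr[mid]=25 -> 25 > 21, search left half
lo=5, hi=6, mid=5, arr[mid]=18 -> 18 < 21, search right half
lo=6, hi=6, mid=6, arr[mid]=21 -> Found target at index 6!

Binary search finds 21 at index 6 after 4 comparisons. The search repeatedly halves the search space by comparing with the middle element.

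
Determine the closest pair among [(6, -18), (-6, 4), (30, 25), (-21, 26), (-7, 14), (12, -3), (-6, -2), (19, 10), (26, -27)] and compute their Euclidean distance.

Computing all pairwise distances among 9 points:

d((6, -18), (-6, 4)) = 25.0599
d((6, -18), (30, 25)) = 49.2443
d((6, -18), (-21, 26)) = 51.6236
d((6, -18), (-7, 14)) = 34.5398
d((6, -18), (12, -3)) = 16.1555
d((6, -18), (-6, -2)) = 20.0
d((6, -18), (19, 10)) = 30.8707
d((6, -18), (26, -27)) = 21.9317
d((-6, 4), (30, 25)) = 41.6773
d((-6, 4), (-21, 26)) = 26.6271
d((-6, 4), (-7, 14)) = 10.0499
d((-6, 4), (12, -3)) = 19.3132
d((-6, 4), (-6, -2)) = 6.0 <-- minimum
d((-6, 4), (19, 10)) = 25.7099
d((-6, 4), (26, -27)) = 44.5533
d((30, 25), (-21, 26)) = 51.0098
d((30, 25), (-7, 14)) = 38.6005
d((30, 25), (12, -3)) = 33.2866
d((30, 25), (-6, -2)) = 45.0
d((30, 25), (19, 10)) = 18.6011
d((30, 25), (26, -27)) = 52.1536
d((-21, 26), (-7, 14)) = 18.4391
d((-21, 26), (12, -3)) = 43.9318
d((-21, 26), (-6, -2)) = 31.7648
d((-21, 26), (19, 10)) = 43.0813
d((-21, 26), (26, -27)) = 70.8378
d((-7, 14), (12, -3)) = 25.4951
d((-7, 14), (-6, -2)) = 16.0312
d((-7, 14), (19, 10)) = 26.3059
d((-7, 14), (26, -27)) = 52.6308
d((12, -3), (-6, -2)) = 18.0278
d((12, -3), (19, 10)) = 14.7648
d((12, -3), (26, -27)) = 27.7849
d((-6, -2), (19, 10)) = 27.7308
d((-6, -2), (26, -27)) = 40.6079
d((19, 10), (26, -27)) = 37.6563

Closest pair: (-6, 4) and (-6, -2) with distance 6.0

The closest pair is (-6, 4) and (-6, -2) with Euclidean distance 6.0. For 9 points, brute-force pairwise comparison is shown above. For large n, the divide-and-conquer algorithm (sort by x, recurse on halves, check the dividing strip) achieves O(n log n).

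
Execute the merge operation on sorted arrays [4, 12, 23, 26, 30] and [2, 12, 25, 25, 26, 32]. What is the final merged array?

Merging process:

Compare 4 vs 2: take 2 from right. Merged: [2]
Compare 4 vs 12: take 4 from left. Merged: [2, 4]
Compare 12 vs 12: take 12 from left. Merged: [2, 4, 12]
Compare 23 vs 12: take 12 from right. Merged: [2, 4, 12, 12]
Compare 23 vs 25: take 23 from left. Merged: [2, 4, 12, 12, 23]
Compare 26 vs 25: take 25 from right. Merged: [2, 4, 12, 12, 23, 25]
Compare 26 vs 25: take 25 from right. Merged: [2, 4, 12, 12, 23, 25, 25]
Compare 26 vs 26: take 26 from left. Merged: [2, 4, 12, 12, 23, 25, 25, 26]
Compare 30 vs 26: take 26 from right. Merged: [2, 4, 12, 12, 23, 25, 25, 26, 26]
Compare 30 vs 32: take 30 from left. Merged: [2, 4, 12, 12, 23, 25, 25, 26, 26, 30]
Append remaining from right: [32]. Merged: [2, 4, 12, 12, 23, 25, 25, 26, 26, 30, 32]

Final merged array: [2, 4, 12, 12, 23, 25, 25, 26, 26, 30, 32]
Total comparisons: 10

The merged array is [2, 4, 12, 12, 23, 25, 25, 26, 26, 30, 32], requiring 10 comparisons. The merge step runs in O(n) time where n is the total number of elements.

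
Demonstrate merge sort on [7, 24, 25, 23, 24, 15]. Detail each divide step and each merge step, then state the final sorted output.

Merge sort trace:

Split: [7, 24, 25, 23, 24, 15] -> [7, 24, 25] and [23, 24, 15]
  Split: [7, 24, 25] -> [7] and [24, 25]
    Split: [24, 25] -> [24] and [25]
    Merge: [24] + [25] -> [24, 25]
  Merge: [7] + [24, 25] -> [7, 24, 25]
  Split: [23, 24, 15] -> [23] and [24, 15]
    Split: [24, 15] -> [24] and [15]
    Merge: [24] + [15] -> [15, 24]
  Merge: [23] + [15, 24] -> [15, 23, 24]
Merge: [7, 24, 25] + [15, 23, 24] -> [7, 15, 23, 24, 24, 25]

Final sorted array: [7, 15, 23, 24, 24, 25]

The merge sort proceeds by recursively splitting the array and merging sorted halves.
After all merges, the sorted array is [7, 15, 23, 24, 24, 25].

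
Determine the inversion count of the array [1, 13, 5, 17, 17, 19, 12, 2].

Finding inversions in [1, 13, 5, 17, 17, 19, 12, 2]:

(1, 2): arr[1]=13 > arr[2]=5
(1, 6): arr[1]=13 > arr[6]=12
(1, 7): arr[1]=13 > arr[7]=2
(2, 7): arr[2]=5 > arr[7]=2
(3, 6): arr[3]=17 > arr[6]=12
(3, 7): arr[3]=17 > arr[7]=2
(4, 6): arr[4]=17 > arr[6]=12
(4, 7): arr[4]=17 > arr[7]=2
(5, 6): arr[5]=19 > arr[6]=12
(5, 7): arr[5]=19 > arr[7]=2
(6, 7): arr[6]=12 > arr[7]=2

Total inversions: 11

The array has 11 inversion(s): (1,2), (1,6), (1,7), (2,7), (3,6), (3,7), (4,6), (4,7), (5,6), (5,7), (6,7). Each pair (i,j) satisfies i < j and arr[i] > arr[j].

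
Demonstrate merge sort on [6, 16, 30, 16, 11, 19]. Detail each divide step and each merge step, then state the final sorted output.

Merge sort trace:

Split: [6, 16, 30, 16, 11, 19] -> [6, 16, 30] and [16, 11, 19]
  Split: [6, 16, 30] -> [6] and [16, 30]
    Split: [16, 30] -> [16] and [30]
    Merge: [16] + [30] -> [16, 30]
  Merge: [6] + [16, 30] -> [6, 16, 30]
  Split: [16, 11, 19] -> [16] and [11, 19]
    Split: [11, 19] -> [11] and [19]
    Merge: [11] + [19] -> [11, 19]
  Merge: [16] + [11, 19] -> [11, 16, 19]
Merge: [6, 16, 30] + [11, 16, 19] -> [6, 11, 16, 16, 19, 30]

Final sorted array: [6, 11, 16, 16, 19, 30]

The merge sort proceeds by recursively splitting the array and merging sorted halves.
After all merges, the sorted array is [6, 11, 16, 16, 19, 30].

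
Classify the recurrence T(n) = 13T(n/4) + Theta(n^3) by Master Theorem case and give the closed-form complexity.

Master Theorem for T(n) = 13T(n/4) + O(n^3):

a = 13, b = 4, c = 3
log_b(a) = log_4(13) = 1.8502

Case 3: c = 3 > log_4(13) = 1.8502
T(n) = O(n^3) = O(n^3)

For T(n) = 13T(n/4) + O(n^3): log_4(13) = 1.8502. This is Case 3 of the Master Theorem (c > log_b(a), work dominated by root), giving O(n^3).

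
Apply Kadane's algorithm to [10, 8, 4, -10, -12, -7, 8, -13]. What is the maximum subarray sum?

Using Kadane's algorithm on [10, 8, 4, -10, -12, -7, 8, -13]:

Scanning through the array:
Position 1 (value 8): max_ending_here = 18, max_so_far = 18
Position 2 (value 4): max_ending_here = 22, max_so_far = 22
Position 3 (value -10): max_ending_here = 12, max_so_far = 22
Position 4 (value -12): max_ending_here = 0, max_so_far = 22
Position 5 (value -7): max_ending_here = -7, max_so_far = 22
Position 6 (value 8): max_ending_here = 8, max_so_far = 22
Position 7 (value -13): max_ending_here = -5, max_so_far = 22

Maximum subarray: [10, 8, 4]
Maximum sum: 22

The maximum subarray is [10, 8, 4] with sum 22. This subarray runs from index 0 to index 2.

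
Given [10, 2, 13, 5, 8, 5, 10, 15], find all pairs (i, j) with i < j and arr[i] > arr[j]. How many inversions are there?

Finding inversions in [10, 2, 13, 5, 8, 5, 10, 15]:

(0, 1): arr[0]=10 > arr[1]=2
(0, 3): arr[0]=10 > arr[3]=5
(0, 4): arr[0]=10 > arr[4]=8
(0, 5): arr[0]=10 > arr[5]=5
(2, 3): arr[2]=13 > arr[3]=5
(2, 4): arr[2]=13 > arr[4]=8
(2, 5): arr[2]=13 > arr[5]=5
(2, 6): arr[2]=13 > arr[6]=10
(4, 5): arr[4]=8 > arr[5]=5

Total inversions: 9

The array has 9 inversion(s): (0,1), (0,3), (0,4), (0,5), (2,3), (2,4), (2,5), (2,6), (4,5). Each pair (i,j) satisfies i < j and arr[i] > arr[j].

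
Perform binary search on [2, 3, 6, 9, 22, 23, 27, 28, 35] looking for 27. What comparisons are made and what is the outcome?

Binary search for 27 in [2, 3, 6, 9, 22, 23, 27, 28, 35]:

lo=0, hi=8, mid=4, arr[mid]=22 -> 22 < 27, search right half
lo=5, hi=8, mid=6, arr[mid]=27 -> Found target at index 6!

Binary search finds 27 at index 6 after 2 comparisons. The search repeatedly halves the search space by comparing with the middle element.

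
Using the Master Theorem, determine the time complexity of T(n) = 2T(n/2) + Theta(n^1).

Master Theorem for T(n) = 2T(n/2) + O(n^1):

a = 2, b = 2, c = 1
log_b(a) = log_2(2) = 1.0000

Case 2: c = 1 = log_2(2) = 1.0000
T(n) = O(n^1 log n) = O(n log n)

For T(n) = 2T(n/2) + O(n^1): log_2(2) = 1.0000. This is Case 2 of the Master Theorem (c = log_b(a), equal work at all levels), giving O(n log n).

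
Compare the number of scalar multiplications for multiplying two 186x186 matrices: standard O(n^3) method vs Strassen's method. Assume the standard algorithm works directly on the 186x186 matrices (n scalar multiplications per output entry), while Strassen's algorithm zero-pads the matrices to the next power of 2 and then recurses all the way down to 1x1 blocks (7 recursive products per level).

Matrix multiplication for 186x186 matrices:

Strassen's algorithm requires power-of-2 dimensions. Pad 186x186 to 256x256 (next power of 2).

Standard algorithm: 186^3 = 6434856 multiplications
Strassen's algorithm: 7^(log2(256)) = 7^8 = 5764801 multiplications
Savings: 6434856 - 5764801 = 670055 multiplications

Standard: 6434856 multiplications (186^3). Strassen: 5764801 multiplications (7^8, after padding to 256x256). Strassen reduces 8 recursive multiplications to 7 at each level.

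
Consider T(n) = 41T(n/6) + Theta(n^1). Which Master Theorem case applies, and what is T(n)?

Master Theorem for T(n) = 41T(n/6) + O(n^1):

a = 41, b = 6, c = 1
log_b(a) = log_6(41) = 2.0726

Case 1: c = 1 < log_6(41) = 2.0726
T(n) = O(n^(log_6 41))

For T(n) = 41T(n/6) + O(n^1): log_6(41) = 2.0726. This is Case 1 of the Master Theorem (c < log_b(a), work dominated by leaves), giving O(n^(log_6 41)).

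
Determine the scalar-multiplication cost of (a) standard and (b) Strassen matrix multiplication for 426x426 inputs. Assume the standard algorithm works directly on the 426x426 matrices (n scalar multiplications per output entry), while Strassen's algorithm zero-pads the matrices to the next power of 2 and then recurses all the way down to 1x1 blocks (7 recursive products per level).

Matrix multiplication for 426x426 matrices:

Strassen's algorithm requires power-of-2 dimensions. Pad 426x426 to 512x512 (next power of 2).

Standard algorithm: 426^3 = 77308776 multiplications
Strassen's algorithm: 7^(log2(512)) = 7^9 = 40353607 multiplications
Savings: 77308776 - 40353607 = 36955169 multiplications

Standard: 77308776 multiplications (426^3). Strassen: 40353607 multiplications (7^9, after padding to 512x512). Strassen reduces 8 recursive multiplications to 7 at each level.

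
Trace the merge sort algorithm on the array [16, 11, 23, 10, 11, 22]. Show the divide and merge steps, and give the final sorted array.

Merge sort trace:

Split: [16, 11, 23, 10, 11, 22] -> [16, 11, 23] and [10, 11, 22]
  Split: [16, 11, 23] -> [16] and [11, 23]
    Split: [11, 23] -> [11] and [23]
    Merge: [11] + [23] -> [11, 23]
  Merge: [16] + [11, 23] -> [11, 16, 23]
  Split: [10, 11, 22] -> [10] and [11, 22]
    Split: [11, 22] -> [11] and [22]
    Merge: [11] + [22] -> [11, 22]
  Merge: [10] + [11, 22] -> [10, 11, 22]
Merge: [11, 16, 23] + [10, 11, 22] -> [10, 11, 11, 16, 22, 23]

Final sorted array: [10, 11, 11, 16, 22, 23]

The merge sort proceeds by recursively splitting the array and merging sorted halves.
After all merges, the sorted array is [10, 11, 11, 16, 22, 23].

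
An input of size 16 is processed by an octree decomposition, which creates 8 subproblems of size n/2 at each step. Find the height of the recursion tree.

For divide and conquer with division factor 2:

Problem sizes at each level:
Level 0: 16
Level 1: 8
Level 2: 4
Level 3: 2
Level 4: 1

The root is level 0 and the size-1 base case is level 4 (the tree spans levels 0 through 4, i.e. 5 levels counting the root), so the depth is the number of divisions: log_2(16) = 4

The recursion tree depth is log_2(16) = 4. At each level, the problem size is divided by 2, so it takes 4 divisions to reduce to a base case of size 1. The algorithm makes 8 recursive calls at each level.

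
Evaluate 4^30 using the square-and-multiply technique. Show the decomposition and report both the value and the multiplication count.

Computing 4^30 by squaring (build up from 4^1; each line after the first costs one multiplication):

4^1 = 4
4^2 = (4^1)^2 = 4^2 = 16
4^3 = 4 * 4^2 = 4 * 16 = 64
4^6 = (4^3)^2 = 64^2 = 4096
4^7 = 4 * 4^6 = 4 * 4096 = 16384
4^14 = (4^7)^2 = 16384^2 = 268435456
4^15 = 4 * 4^14 = 4 * 268435456 = 1073741824
4^30 = (4^15)^2 = 1073741824^2 = 1152921504606846976

Result: 1152921504606846976
Multiplications needed: 7 (7 lines after 4^1)

4^30 = 1152921504606846976. Using exponentiation by squaring, this requires 7 multiplications. The key idea: if the exponent is even, square the half-power; if odd, multiply by the base once.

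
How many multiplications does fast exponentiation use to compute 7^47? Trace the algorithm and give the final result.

Computing 7^47 by squaring (build up from 7^1; each line after the first costs one multiplication):

7^1 = 7
7^2 = (7^1)^2 = 7^2 = 49
7^4 = (7^2)^2 = 49^2 = 2401
7^5 = 7 * 7^4 = 7 * 2401 = 16807
7^10 = (7^5)^2 = 16807^2 = 282475249
7^11 = 7 * 7^10 = 7 * 282475249 = 1977326743
7^22 = (7^11)^2 = 1977326743^2 = 3909821048582988049
7^23 = 7 * 7^22 = 7 * 3909821048582988049 = 27368747340080916343
7^46 = (7^23)^2 = 27368747340080916343^2 = 749048330965186233494494102694564493649
7^47 = 7 * 7^46 = 7 * 749048330965186233494494102694564493649 = 5243338316756303634461458718861951455543

Result: 5243338316756303634461458718861951455543
Multiplications needed: 9 (9 lines after 7^1)

7^47 = 5243338316756303634461458718861951455543. Using exponentiation by squaring, this requires 9 multiplications. The key idea: if the exponent is even, square the half-power; if odd, multiply by the base once.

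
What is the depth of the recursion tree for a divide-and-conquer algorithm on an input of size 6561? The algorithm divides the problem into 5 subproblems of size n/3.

For divide and conquer with division factor 3:

Problem sizes at each level:
Level 0: 6561
Level 1: 2187
Level 2: 729
Level 3: 243
Level 4: 81
Level 5: 27
Level 6: 9
Level 7: 3
Level 8: 1

The root is level 0 and the size-1 base case is level 8 (the tree spans levels 0 through 8, i.e. 9 levels counting the root), so the depth is the number of divisions: log_3(6561) = 8

The recursion tree depth is log_3(6561) = 8. At each level, the problem size is divided by 3, so it takes 8 divisions to reduce to a base case of size 1. The algorithm makes 5 recursive calls at each level.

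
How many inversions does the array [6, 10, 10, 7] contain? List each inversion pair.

Finding inversions in [6, 10, 10, 7]:

(1, 3): arr[1]=10 > arr[3]=7
(2, 3): arr[2]=10 > arr[3]=7

Total inversions: 2

The array has 2 inversion(s): (1,3), (2,3). Each pair (i,j) satisfies i < j and arr[i] > arr[j].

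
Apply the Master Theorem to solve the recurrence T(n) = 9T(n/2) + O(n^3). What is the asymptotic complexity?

Master Theorem for T(n) = 9T(n/2) + O(n^3):

a = 9, b = 2, c = 3
log_b(a) = log_2(9) = 3.1699

Case 1: c = 3 < log_2(9) = 3.1699
T(n) = O(n^(log_2 9))

For T(n) = 9T(n/2) + O(n^3): log_2(9) = 3.1699. This is Case 1 of the Master Theorem (c < log_b(a), work dominated by leaves), giving O(n^(log_2 9)).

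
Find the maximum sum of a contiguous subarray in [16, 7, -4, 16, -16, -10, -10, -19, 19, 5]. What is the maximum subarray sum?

Using Kadane's algorithm on [16, 7, -4, 16, -16, -10, -10, -19, 19, 5]:

Scanning through the array:
Position 1 (value 7): max_ending_here = 23, max_so_far = 23
Position 2 (value -4): max_ending_here = 19, max_so_far = 23
Position 3 (value 16): max_ending_here = 35, max_so_far = 35
Position 4 (value -16): max_ending_here = 19, max_so_far = 35
Position 5 (value -10): max_ending_here = 9, max_so_far = 35
Position 6 (value -10): max_ending_here = -1, max_so_far = 35
Position 7 (value -19): max_ending_here = -19, max_so_far = 35
Position 8 (value 19): max_ending_here = 19, max_so_far = 35
Position 9 (value 5): max_ending_here = 24, max_so_far = 35

Maximum subarray: [16, 7, -4, 16]
Maximum sum: 35

The maximum subarray is [16, 7, -4, 16] with sum 35. This subarray runs from index 0 to index 3.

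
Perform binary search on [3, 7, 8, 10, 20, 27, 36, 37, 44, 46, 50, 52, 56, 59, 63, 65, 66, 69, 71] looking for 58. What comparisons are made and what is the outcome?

Binary search for 58 in [3, 7, 8, 10, 20, 27, 36, 37, 44, 46, 50, 52, 56, 59, 63, 65, 66, 69, 71]:

lo=0, hi=18, mid=9, arr[mid]=46 -> 46 < 58, search right half
lo=10, hi=18, mid=14, arr[mid]=63 -> 63 > 58, search left half
lo=10, hi=13, mid=11, arr[mid]=52 -> 52 < 58, search right half
lo=12, hi=13, mid=12, arr[mid]=56 -> 56 < 58, search right half
lo=13, hi=13, mid=13, arr[mid]=59 -> 59 > 58, search left half
lo=13 > hi=12, target 58 not found

Binary search determines that 58 is not in the array after 5 comparisons. The search space was exhausted without finding the target.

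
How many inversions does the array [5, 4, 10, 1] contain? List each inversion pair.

Finding inversions in [5, 4, 10, 1]:

(0, 1): arr[0]=5 > arr[1]=4
(0, 3): arr[0]=5 > arr[3]=1
(1, 3): arr[1]=4 > arr[3]=1
(2, 3): arr[2]=10 > arr[3]=1

Total inversions: 4

The array has 4 inversion(s): (0,1), (0,3), (1,3), (2,3). Each pair (i,j) satisfies i < j and arr[i] > arr[j].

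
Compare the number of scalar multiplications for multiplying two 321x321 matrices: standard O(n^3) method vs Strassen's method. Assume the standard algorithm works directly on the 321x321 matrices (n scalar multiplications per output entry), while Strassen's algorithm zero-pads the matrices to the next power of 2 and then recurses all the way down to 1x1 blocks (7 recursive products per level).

Matrix multiplication for 321x321 matrices:

Strassen's algorithm requires power-of-2 dimensions. Pad 321x321 to 512x512 (next power of 2).

Standard algorithm: 321^3 = 33076161 multiplications
Strassen's algorithm: 7^(log2(512)) = 7^9 = 40353607 multiplications
Difference: 33076161 - 40353607 = -7277446 (Strassen uses MORE here due to padding overhead — for small or just-over-power-of-2 n, padding can outweigh the per-level savings)

Standard: 33076161 multiplications (321^3). Strassen: 40353607 multiplications (7^9, after padding to 512x512). Strassen reduces 8 recursive multiplications to 7 at each level.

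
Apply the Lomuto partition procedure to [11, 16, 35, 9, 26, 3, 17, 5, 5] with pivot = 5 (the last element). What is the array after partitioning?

Lomuto partition with pivot = 5:

Initial array: [11, 16, 35, 9, 26, 3, 17, 5, 5]

arr[0]=11 > 5: no swap
arr[1]=16 > 5: no swap
arr[2]=35 > 5: no swap
arr[3]=9 > 5: no swap
arr[4]=26 > 5: no swap
arr[5]=3 <= 5: swap with position 0, array becomes [3, 16, 35, 9, 26, 11, 17, 5, 5]
arr[6]=17 > 5: no swap
arr[7]=5 <= 5: swap with position 1, array becomes [3, 5, 35, 9, 26, 11, 17, 16, 5]

Place pivot at position 2: [3, 5, 5, 9, 26, 11, 17, 16, 35]
Pivot position: 2

After partitioning with pivot 5, the array becomes [3, 5, 5, 9, 26, 11, 17, 16, 35]. The pivot is placed at index 2. All elements to the left of the pivot are <= 5, and all elements to the right are > 5.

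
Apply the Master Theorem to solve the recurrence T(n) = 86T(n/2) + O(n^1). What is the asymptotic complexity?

Master Theorem for T(n) = 86T(n/2) + O(n^1):

a = 86, b = 2, c = 1
log_b(a) = log_2(86) = 6.4263

Case 1: c = 1 < log_2(86) = 6.4263
T(n) = O(n^(log_2 86))

For T(n) = 86T(n/2) + O(n^1): log_2(86) = 6.4263. This is Case 1 of the Master Theorem (c < log_b(a), work dominated by leaves), giving O(n^(log_2 86)).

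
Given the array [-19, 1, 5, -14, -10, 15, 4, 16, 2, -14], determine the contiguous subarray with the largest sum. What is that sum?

Using Kadane's algorithm on [-19, 1, 5, -14, -10, 15, 4, 16, 2, -14]:

Scanning through the array:
Position 1 (value 1): max_ending_here = 1, max_so_far = 1
Position 2 (value 5): max_ending_here = 6, max_so_far = 6
Position 3 (value -14): max_ending_here = -8, max_so_far = 6
Position 4 (value -10): max_ending_here = -10, max_so_far = 6
Position 5 (value 15): max_ending_here = 15, max_so_far = 15
Position 6 (value 4): max_ending_here = 19, max_so_far = 19
Position 7 (value 16): max_ending_here = 35, max_so_far = 35
Position 8 (value 2): max_ending_here = 37, max_so_far = 37
Position 9 (value -14): max_ending_here = 23, max_so_far = 37

Maximum subarray: [15, 4, 16, 2]
Maximum sum: 37

The maximum subarray is [15, 4, 16, 2] with sum 37. This subarray runs from index 5 to index 8.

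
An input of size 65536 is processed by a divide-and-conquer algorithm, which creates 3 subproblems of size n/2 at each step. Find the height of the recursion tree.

For divide and conquer with division factor 2:

Problem sizes at each level:
Level 0: 65536
Level 1: 32768
Level 2: 16384
Level 3: 8192
Level 4: 4096
Level 5: 2048
Level 6: 1024
Level 7: 512
Level 8: 256
Level 9: 128
Level 10: 64
Level 11: 32
Level 12: 16
Level 13: 8
Level 14: 4
Level 15: 2
Level 16: 1

The root is level 0 and the size-1 base case is level 16 (the tree spans levels 0 through 16, i.e. 17 levels counting the root), so the depth is the number of divisions: log_2(65536) = 16

The recursion tree depth is log_2(65536) = 16. At each level, the problem size is divided by 2, so it takes 16 divisions to reduce to a base case of size 1. The algorithm makes 3 recursive calls at each level.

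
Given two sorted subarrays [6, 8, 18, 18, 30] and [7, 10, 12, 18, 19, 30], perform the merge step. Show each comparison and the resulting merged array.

Merging process:

Compare 6 vs 7: take 6 from left. Merged: [6]
Compare 8 vs 7: take 7 from right. Merged: [6, 7]
Compare 8 vs 10: take 8 from left. Merged: [6, 7, 8]
Compare 18 vs 10: take 10 from right. Merged: [6, 7, 8, 10]
Compare 18 vs 12: take 12 from right. Merged: [6, 7, 8, 10, 12]
Compare 18 vs 18: take 18 from left. Merged: [6, 7, 8, 10, 12, 18]
Compare 18 vs 18: take 18 from left. Merged: [6, 7, 8, 10, 12, 18, 18]
Compare 30 vs 18: take 18 from right. Merged: [6, 7, 8, 10, 12, 18, 18, 18]
Compare 30 vs 19: take 19 from right. Merged: [6, 7, 8, 10, 12, 18, 18, 18, 19]
Compare 30 vs 30: take 30 from left. Merged: [6, 7, 8, 10, 12, 18, 18, 18, 19, 30]
Append remaining from right: [30]. Merged: [6, 7, 8, 10, 12, 18, 18, 18, 19, 30, 30]

Final merged array: [6, 7, 8, 10, 12, 18, 18, 18, 19, 30, 30]
Total comparisons: 10

The merged array is [6, 7, 8, 10, 12, 18, 18, 18, 19, 30, 30], requiring 10 comparisons. The merge step runs in O(n) time where n is the total number of elements.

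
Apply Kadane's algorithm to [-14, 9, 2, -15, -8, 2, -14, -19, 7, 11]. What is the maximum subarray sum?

Using Kadane's algorithm on [-14, 9, 2, -15, -8, 2, -14, -19, 7, 11]:

Scanning through the array:
Position 1 (value 9): max_ending_here = 9, max_so_far = 9
Position 2 (value 2): max_ending_here = 11, max_so_far = 11
Position 3 (value -15): max_ending_here = -4, max_so_far = 11
Position 4 (value -8): max_ending_here = -8, max_so_far = 11
Position 5 (value 2): max_ending_here = 2, max_so_far = 11
Position 6 (value -14): max_ending_here = -12, max_so_far = 11
Position 7 (value -19): max_ending_here = -19, max_so_far = 11
Position 8 (value 7): max_ending_here = 7, max_so_far = 11
Position 9 (value 11): max_ending_here = 18, max_so_far = 18

Maximum subarray: [7, 11]
Maximum sum: 18

The maximum subarray is [7, 11] with sum 18. This subarray runs from index 8 to index 9.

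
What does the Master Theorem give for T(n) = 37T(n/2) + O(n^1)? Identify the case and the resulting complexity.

Master Theorem for T(n) = 37T(n/2) + O(n^1):

a = 37, b = 2, c = 1
log_b(a) = log_2(37) = 5.2095

Case 1: c = 1 < log_2(37) = 5.2095
T(n) = O(n^(log_2 37))

For T(n) = 37T(n/2) + O(n^1): log_2(37) = 5.2095. This is Case 1 of the Master Theorem (c < log_b(a), work dominated by leaves), giving O(n^(log_2 37)).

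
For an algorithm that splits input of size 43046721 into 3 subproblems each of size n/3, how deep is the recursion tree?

For divide and conquer with division factor 3:

Problem sizes at each level:
Level 0: 43046721
Level 1: 14348907
Level 2: 4782969
Level 3: 1594323
Level 4: 531441
Level 5: 177147
Level 6: 59049
Level 7: 19683
Level 8: 6561
Level 9: 2187
Level 10: 729
Level 11: 243
Level 12: 81
Level 13: 27
Level 14: 9
Level 15: 3
Level 16: 1

The root is level 0 and the size-1 base case is level 16 (the tree spans levels 0 through 16, i.e. 17 levels counting the root), so the depth is the number of divisions: log_3(43046721) = 16

The recursion tree depth is log_3(43046721) = 16. At each level, the problem size is divided by 3, so it takes 16 divisions to reduce to a base case of size 1. The algorithm makes 3 recursive calls at each level.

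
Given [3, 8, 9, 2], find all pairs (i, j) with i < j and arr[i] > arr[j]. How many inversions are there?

Finding inversions in [3, 8, 9, 2]:

(0, 3): arr[0]=3 > arr[3]=2
(1, 3): arr[1]=8 > arr[3]=2
(2, 3): arr[2]=9 > arr[3]=2

Total inversions: 3

The array has 3 inversion(s): (0,3), (1,3), (2,3). Each pair (i,j) satisfies i < j and arr[i] > arr[j].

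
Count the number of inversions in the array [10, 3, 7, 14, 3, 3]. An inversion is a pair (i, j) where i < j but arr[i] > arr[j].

Finding inversions in [10, 3, 7, 14, 3, 3]:

(0, 1): arr[0]=10 > arr[1]=3
(0, 2): arr[0]=10 > arr[2]=7
(0, 4): arr[0]=10 > arr[4]=3
(0, 5): arr[0]=10 > arr[5]=3
(2, 4): arr[2]=7 > arr[4]=3
(2, 5): arr[2]=7 > arr[5]=3
(3, 4): arr[3]=14 > arr[4]=3
(3, 5): arr[3]=14 > arr[5]=3

Total inversions: 8

The array has 8 inversion(s): (0,1), (0,2), (0,4), (0,5), (2,4), (2,5), (3,4), (3,5). Each pair (i,j) satisfies i < j and arr[i] > arr[j].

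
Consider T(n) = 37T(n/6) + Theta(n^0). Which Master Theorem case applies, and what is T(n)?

Master Theorem for T(n) = 37T(n/6) + O(n^0):

a = 37, b = 6, c = 0
log_b(a) = log_6(37) = 2.0153

Case 1: c = 0 < log_6(37) = 2.0153
T(n) = O(n^(log_6 37))

For T(n) = 37T(n/6) + O(n^0): log_6(37) = 2.0153. This is Case 1 of the Master Theorem (c < log_b(a), work dominated by leaves), giving O(n^(log_6 37)).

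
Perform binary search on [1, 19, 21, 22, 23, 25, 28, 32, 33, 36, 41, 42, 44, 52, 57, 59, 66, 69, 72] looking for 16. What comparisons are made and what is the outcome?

Binary search for 16 in [1, 19, 21, 22, 23, 25, 28, 32, 33, 36, 41, 42, 44, 52, 57, 59, 66, 69, 72]:

lo=0, hi=18, mid=9, arr[mid]=36 -> 36 > 16, search left half
lo=0, hi=8, mid=4, arr[mid]=23 -> 23 > 16, search left half
lo=0, hi=3, mid=1, arr[mid]=19 -> 19 > 16, search left half
lo=0, hi=0, mid=0, arr[mid]=1 -> 1 < 16, search right half
lo=1 > hi=0, target 16 not found

Binary search determines that 16 is not in the array after 4 comparisons. The search space was exhausted without finding the target.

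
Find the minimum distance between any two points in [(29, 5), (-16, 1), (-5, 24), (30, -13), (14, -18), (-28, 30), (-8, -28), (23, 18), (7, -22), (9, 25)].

Computing all pairwise distances among 10 points:

d((29, 5), (-16, 1)) = 45.1774
d((29, 5), (-5, 24)) = 38.9487
d((29, 5), (30, -13)) = 18.0278
d((29, 5), (14, -18)) = 27.4591
d((29, 5), (-28, 30)) = 62.2415
d((29, 5), (-8, -28)) = 49.5782
d((29, 5), (23, 18)) = 14.3178
d((29, 5), (7, -22)) = 34.8281
d((29, 5), (9, 25)) = 28.2843
d((-16, 1), (-5, 24)) = 25.4951
d((-16, 1), (30, -13)) = 48.0833
d((-16, 1), (14, -18)) = 35.5106
d((-16, 1), (-28, 30)) = 31.3847
d((-16, 1), (-8, -28)) = 30.0832
d((-16, 1), (23, 18)) = 42.5441
d((-16, 1), (7, -22)) = 32.5269
d((-16, 1), (9, 25)) = 34.6554
d((-5, 24), (30, -13)) = 50.9313
d((-5, 24), (14, -18)) = 46.0977
d((-5, 24), (-28, 30)) = 23.7697
d((-5, 24), (-8, -28)) = 52.0865
d((-5, 24), (23, 18)) = 28.6356
d((-5, 24), (7, -22)) = 47.5395
d((-5, 24), (9, 25)) = 14.0357
d((30, -13), (14, -18)) = 16.7631
d((30, -13), (-28, 30)) = 72.2011
d((30, -13), (-8, -28)) = 40.8534
d((30, -13), (23, 18)) = 31.7805
d((30, -13), (7, -22)) = 24.6982
d((30, -13), (9, 25)) = 43.4166
d((14, -18), (-28, 30)) = 63.7809
d((14, -18), (-8, -28)) = 24.1661
d((14, -18), (23, 18)) = 37.108
d((14, -18), (7, -22)) = 8.0623 <-- minimum
d((14, -18), (9, 25)) = 43.2897
d((-28, 30), (-8, -28)) = 61.3514
d((-28, 30), (23, 18)) = 52.3927
d((-28, 30), (7, -22)) = 62.6817
d((-28, 30), (9, 25)) = 37.3363
d((-8, -28), (23, 18)) = 55.4707
d((-8, -28), (7, -22)) = 16.1555
d((-8, -28), (9, 25)) = 55.6597
d((23, 18), (7, -22)) = 43.0813
d((23, 18), (9, 25)) = 15.6525
d((7, -22), (9, 25)) = 47.0425

Closest pair: (14, -18) and (7, -22) with distance 8.0623

The closest pair is (14, -18) and (7, -22) with Euclidean distance 8.0623. For 10 points, brute-force pairwise comparison is shown above. For large n, the divide-and-conquer algorithm (sort by x, recurse on halves, check the dividing strip) achieves O(n log n).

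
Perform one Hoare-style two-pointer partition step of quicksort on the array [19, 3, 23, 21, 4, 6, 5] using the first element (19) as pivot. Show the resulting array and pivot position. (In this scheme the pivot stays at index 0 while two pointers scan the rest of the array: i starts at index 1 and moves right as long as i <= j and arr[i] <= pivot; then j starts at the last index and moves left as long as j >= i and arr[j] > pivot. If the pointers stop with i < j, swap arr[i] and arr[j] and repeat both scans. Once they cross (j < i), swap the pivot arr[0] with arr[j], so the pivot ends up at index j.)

Hoare-style two-pointer partition with pivot = 19:

Initial array: [19, 3, 23, 21, 4, 6, 5]

Pointers start at i = 1, j = 6.
i stops at index 2 (arr[2]=23 > 19), j stops at index 6 (arr[6]=5 <= 19): swap arr[2] and arr[6], array becomes [19, 3, 5, 21, 4, 6, 23]
i stops at index 3 (arr[3]=21 > 19), j stops at index 5 (arr[5]=6 <= 19): swap arr[3] and arr[5], array becomes [19, 3, 5, 6, 4, 21, 23]
i ends at 5, j ends at 4: the pointers have crossed (j < i), so scanning stops.

Swap pivot arr[0] with arr[4] to place pivot at position 4: [4, 3, 5, 6, 19, 21, 23]
Pivot position: 4

After partitioning with pivot 19, the array becomes [4, 3, 5, 6, 19, 21, 23]. The pivot is placed at index 4. All elements to the left of the pivot are <= 19, and all elements to the right are > 19.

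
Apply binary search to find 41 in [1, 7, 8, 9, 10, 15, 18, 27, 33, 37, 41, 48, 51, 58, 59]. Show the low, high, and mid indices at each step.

Binary search for 41 in [1, 7, 8, 9, 10, 15, 18, 27, 33, 37, 41, 48, 51, 58, 59]:

lo=0, hi=14, mid=7, arr[mid]=27 -> 27 < 41, search right half
lo=8, hi=14, mid=11, arr[mid]=48 -> 48 > 41, search left half
lo=8, hi=10, mid=9, arr[mid]=37 -> 37 < 41, search right half
lo=10, hi=10, mid=10, arr[mid]=41 -> Found target at index 10!

Binary search finds 41 at index 10 after 4 comparisons. The search repeatedly halves the search space by comparing with the middle element.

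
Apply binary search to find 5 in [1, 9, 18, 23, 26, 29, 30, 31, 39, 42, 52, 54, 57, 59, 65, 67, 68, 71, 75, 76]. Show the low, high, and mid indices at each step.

Binary search for 5 in [1, 9, 18, 23, 26, 29, 30, 31, 39, 42, 52, 54, 57, 59, 65, 67, 68, 71, 75, 76]:

lo=0, hi=19, mid=9, arr[mid]=42 -> 42 > 5, search left half
lo=0, hi=8, mid=4, arr[mid]=26 -> 26 > 5, search left half
lo=0, hi=3, mid=1, arr[mid]=9 -> 9 > 5, search left half
lo=0, hi=0, mid=0, arr[mid]=1 -> 1 < 5, search right half
lo=1 > hi=0, target 5 not found

Binary search determines that 5 is not in the array after 4 comparisons. The search space was exhausted without finding the target.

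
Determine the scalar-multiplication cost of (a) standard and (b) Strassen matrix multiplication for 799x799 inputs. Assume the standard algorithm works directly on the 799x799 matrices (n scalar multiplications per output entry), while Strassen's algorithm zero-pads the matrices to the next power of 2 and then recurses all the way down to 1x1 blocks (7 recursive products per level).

Matrix multiplication for 799x799 matrices:

Strassen's algorithm requires power-of-2 dimensions. Pad 799x799 to 1024x1024 (next power of 2).

Standard algorithm: 799^3 = 510082399 multiplications
Strassen's algorithm: 7^(log2(1024)) = 7^10 = 282475249 multiplications
Savings: 510082399 - 282475249 = 227607150 multiplications

Standard: 510082399 multiplications (799^3). Strassen: 282475249 multiplications (7^10, after padding to 1024x1024). Strassen reduces 8 recursive multiplications to 7 at each level.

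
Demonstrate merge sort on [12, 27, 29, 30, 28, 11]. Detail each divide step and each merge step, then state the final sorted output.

Merge sort trace:

Split: [12, 27, 29, 30, 28, 11] -> [12, 27, 29] and [30, 28, 11]
  Split: [12, 27, 29] -> [12] and [27, 29]
    Split: [27, 29] -> [27] and [29]
    Merge: [27] + [29] -> [27, 29]
  Merge: [12] + [27, 29] -> [12, 27, 29]
  Split: [30, 28, 11] -> [30] and [28, 11]
    Split: [28, 11] -> [28] and [11]
    Merge: [28] + [11] -> [11, 28]
  Merge: [30] + [11, 28] -> [11, 28, 30]
Merge: [12, 27, 29] + [11, 28, 30] -> [11, 12, 27, 28, 29, 30]

Final sorted array: [11, 12, 27, 28, 29, 30]

The merge sort proceeds by recursively splitting the array and merging sorted halves.
After all merges, the sorted array is [11, 12, 27, 28, 29, 30].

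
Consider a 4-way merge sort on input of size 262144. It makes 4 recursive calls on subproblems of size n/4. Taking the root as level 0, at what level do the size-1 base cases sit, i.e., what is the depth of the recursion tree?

For divide and conquer with division factor 4:

Problem sizes at each level:
Level 0: 262144
Level 1: 65536
Level 2: 16384
Level 3: 4096
Level 4: 1024
Level 5: 256
Level 6: 64
Level 7: 16
Level 8: 4
Level 9: 1

The root is level 0 and the size-1 base case is level 9 (the tree spans levels 0 through 9, i.e. 10 levels counting the root), so the depth is the number of divisions: log_4(262144) = 9

The recursion tree depth is log_4(262144) = 9. At each level, the problem size is divided by 4, so it takes 9 divisions to reduce to a base case of size 1. The algorithm makes 4 recursive calls at each level.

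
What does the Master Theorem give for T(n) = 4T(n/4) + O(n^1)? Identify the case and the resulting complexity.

Master Theorem for T(n) = 4T(n/4) + O(n^1):

a = 4, b = 4, c = 1
log_b(a) = log_4(4) = 1.0000

Case 2: c = 1 = log_4(4) = 1.0000
T(n) = O(n^1 log n) = O(n log n)

For T(n) = 4T(n/4) + O(n^1): log_4(4) = 1.0000. This is Case 2 of the Master Theorem (c = log_b(a), equal work at all levels), giving O(n log n).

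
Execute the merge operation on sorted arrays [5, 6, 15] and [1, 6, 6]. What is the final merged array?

Merging process:

Compare 5 vs 1: take 1 from right. Merged: [1]
Compare 5 vs 6: take 5 from left. Merged: [1, 5]
Compare 6 vs 6: take 6 from left. Merged: [1, 5, 6]
Compare 15 vs 6: take 6 from right. Merged: [1, 5, 6, 6]
Compare 15 vs 6: take 6 from right. Merged: [1, 5, 6, 6, 6]
Append remaining from left: [15]. Merged: [1, 5, 6, 6, 6, 15]

Final merged array: [1, 5, 6, 6, 6, 15]
Total comparisons: 5

The merged array is [1, 5, 6, 6, 6, 15], requiring 5 comparisons. The merge step runs in O(n) time where n is the total number of elements.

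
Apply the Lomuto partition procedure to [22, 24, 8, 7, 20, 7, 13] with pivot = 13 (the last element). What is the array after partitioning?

Lomuto partition with pivot = 13:

Initial array: [22, 24, 8, 7, 20, 7, 13]

arr[0]=22 > 13: no swap
arr[1]=24 > 13: no swap
arr[2]=8 <= 13: swap with position 0, array becomes [8, 24, 22, 7, 20, 7, 13]
arr[3]=7 <= 13: swap with position 1, array becomes [8, 7, 22, 24, 20, 7, 13]
arr[4]=20 > 13: no swap
arr[5]=7 <= 13: swap with position 2, array becomes [8, 7, 7, 24, 20, 22, 13]

Place pivot at position 3: [8, 7, 7, 13, 20, 22, 24]
Pivot position: 3

After partitioning with pivot 13, the array becomes [8, 7, 7, 13, 20, 22, 24]. The pivot is placed at index 3. All elements to the left of the pivot are <= 13, and all elements to the right are > 13.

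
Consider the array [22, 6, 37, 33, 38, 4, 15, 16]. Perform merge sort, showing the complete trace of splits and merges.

Merge sort trace:

Split: [22, 6, 37, 33, 38, 4, 15, 16] -> [22, 6, 37, 33] and [38, 4, 15, 16]
  Split: [22, 6, 37, 33] -> [22, 6] and [37, 33]
    Split: [22, 6] -> [22] and [6]
    Merge: [22] + [6] -> [6, 22]
    Split: [37, 33] -> [37] and [33]
    Merge: [37] + [33] -> [33, 37]
  Merge: [6, 22] + [33, 37] -> [6, 22, 33, 37]
  Split: [38, 4, 15, 16] -> [38, 4] and [15, 16]
    Split: [38, 4] -> [38] and [4]
    Merge: [38] + [4] -> [4, 38]
    Split: [15, 16] -> [15] and [16]
    Merge: [15] + [16] -> [15, 16]
  Merge: [4, 38] + [15, 16] -> [4, 15, 16, 38]
Merge: [6, 22, 33, 37] + [4, 15, 16, 38] -> [4, 6, 15, 16, 22, 33, 37, 38]

Final sorted array: [4, 6, 15, 16, 22, 33, 37, 38]

The merge sort proceeds by recursively splitting the array and merging sorted halves.
After all merges, the sorted array is [4, 6, 15, 16, 22, 33, 37, 38].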